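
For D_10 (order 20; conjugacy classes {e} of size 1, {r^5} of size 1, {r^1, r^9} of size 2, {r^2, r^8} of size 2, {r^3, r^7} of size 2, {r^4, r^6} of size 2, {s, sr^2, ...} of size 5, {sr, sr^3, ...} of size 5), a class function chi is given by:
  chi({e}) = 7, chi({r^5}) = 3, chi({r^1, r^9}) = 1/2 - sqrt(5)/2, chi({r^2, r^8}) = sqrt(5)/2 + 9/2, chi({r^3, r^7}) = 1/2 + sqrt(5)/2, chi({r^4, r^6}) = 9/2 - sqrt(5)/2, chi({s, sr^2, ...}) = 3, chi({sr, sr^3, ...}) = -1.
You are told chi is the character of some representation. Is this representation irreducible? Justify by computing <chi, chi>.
Not irreducible (reducible): <chi, chi> = 10 > 1.

<chi, chi> = (1/|G|) sum_C |C| * |chi(C)|^2 = (1/20)[1*|7|^2 + 1*|3|^2 + 2*|1/2 - sqrt(5)/2|^2 + 2*|sqrt(5)/2 + 9/2|^2 + 2*|1/2 + sqrt(5)/2|^2 + 2*|9/2 - sqrt(5)/2|^2 + 5*|3|^2 + 5*|-1|^2]
  = (1/20)[(49) + (9) + (3 - sqrt(5)) + (9*sqrt(5) + 43) + (sqrt(5) + 3) + (43 - 9*sqrt(5)) + (45) + (5)] = 200/20 = 10.
A character is irreducible iff <chi, chi> = 1, so this representation is reducible.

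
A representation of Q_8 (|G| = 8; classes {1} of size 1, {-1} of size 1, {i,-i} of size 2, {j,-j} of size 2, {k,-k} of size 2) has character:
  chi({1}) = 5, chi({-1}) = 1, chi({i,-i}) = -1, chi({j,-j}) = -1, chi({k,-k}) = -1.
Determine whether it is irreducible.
Not irreducible (reducible): <chi, chi> = 4 > 1.

Argument: <chi, chi> = (1/|G|) sum_C |C| * |chi(C)|^2 = (1/8)[1*|5|^2 + 1*|1|^2 + 2*|-1|^2 + 2*|-1|^2 + 2*|-1|^2]
  = (1/8)[(25) + (1) + (2) + (2) + (2)] = 32/8 = 4.
A character is irreducible iff <chi, chi> = 1, so this representation is reducible.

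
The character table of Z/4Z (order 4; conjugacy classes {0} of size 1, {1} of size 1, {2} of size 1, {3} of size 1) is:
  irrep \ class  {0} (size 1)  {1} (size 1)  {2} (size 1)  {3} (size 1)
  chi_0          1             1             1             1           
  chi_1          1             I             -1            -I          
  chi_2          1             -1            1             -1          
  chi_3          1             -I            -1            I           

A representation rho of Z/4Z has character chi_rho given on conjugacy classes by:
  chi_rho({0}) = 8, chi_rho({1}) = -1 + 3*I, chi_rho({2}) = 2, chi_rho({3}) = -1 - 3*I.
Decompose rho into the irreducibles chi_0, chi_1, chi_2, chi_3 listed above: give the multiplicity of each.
Multiplicities: chi_0: 2, chi_1: 3, chi_2: 3, chi_3: 0.

Details: Use <chi_rho, chi> = (1/|G|) sum_C |C| * chi_rho(C) * conj(chi(C)) with |G| = 4 for each irreducible chi in the table:
  <chi_rho, chi_0> = (1/4)[1*(8)*conj(1) + 1*(-1 + 3*I)*conj(1) + 1*(2)*conj(1) + 1*(-1 - 3*I)*conj(1)]
      = (1/4)[(8) + (-1 + 3*I) + (2) + (-1 - 3*I)] = 8/4 = 2
  <chi_rho, chi_1> = (1/4)[1*(8)*conj(1) + 1*(-1 + 3*I)*conj(I) + 1*(2)*conj(-1) + 1*(-1 - 3*I)*conj(-I)]
      = (1/4)[(8) + (3 + I) + (-2) + (3 - I)] = 12/4 = 3
  <chi_rho, chi_2> = (1/4)[1*(8)*conj(1) + 1*(-1 + 3*I)*conj(-1) + 1*(2)*conj(1) + 1*(-1 - 3*I)*conj(-1)]
      = (1/4)[(8) + (1 - 3*I) + (2) + (1 + 3*I)] = 12/4 = 3
  <chi_rho, chi_3> = (1/4)[1*(8)*conj(1) + 1*(-1 + 3*I)*conj(-I) + 1*(2)*conj(-1) + 1*(-1 - 3*I)*conj(I)]
      = (1/4)[(8) + (-3 - I) + (-2) + (-3 + I)] = 0/4 = 0
(Exp terms are combined using exp(i*s)*conj(exp(i*t)) = exp(i*(s-t)), and sums of them are collapsed using the identity that for every m > 1 the m distinct m-th roots of unity sum to 0, e.g. 1 + exp(2*I*pi/3) + exp(-2*I*pi/3) = 0.)
Dimension check: dim(rho) = sum (mult * dim) = 2*1 + 3*1 + 3*1 + 0*1 = 8 = chi_rho(e) = 8.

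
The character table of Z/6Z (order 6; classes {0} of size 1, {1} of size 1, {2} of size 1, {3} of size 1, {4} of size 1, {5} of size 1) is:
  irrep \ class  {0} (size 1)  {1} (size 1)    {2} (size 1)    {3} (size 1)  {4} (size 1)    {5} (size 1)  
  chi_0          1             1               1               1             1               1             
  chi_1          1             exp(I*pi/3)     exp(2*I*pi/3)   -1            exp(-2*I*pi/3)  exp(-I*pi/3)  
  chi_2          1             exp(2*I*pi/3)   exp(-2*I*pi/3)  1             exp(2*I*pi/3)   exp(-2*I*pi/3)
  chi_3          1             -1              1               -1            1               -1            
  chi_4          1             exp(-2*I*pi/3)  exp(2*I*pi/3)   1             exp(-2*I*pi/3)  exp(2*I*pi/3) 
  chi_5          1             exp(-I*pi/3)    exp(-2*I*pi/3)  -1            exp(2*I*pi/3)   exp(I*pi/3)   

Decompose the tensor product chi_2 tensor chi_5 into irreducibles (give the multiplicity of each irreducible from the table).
chi_2 tensor chi_5 = chi_1 (all other irreducibles have multiplicity 0).

Working: The character of a tensor product is the pointwise product (chi_2 * chi_5)(C) = chi_2(C) * chi_5(C):
  {0}: (1)*(1), {1}: (exp(2*I*pi/3))*(exp(-I*pi/3)), {2}: (exp(-2*I*pi/3))*(exp(-2*I*pi/3)), {3}: (1)*(-1), {4}: (exp(2*I*pi/3))*(exp(2*I*pi/3)), {5}: (exp(-2*I*pi/3))*(exp(I*pi/3))
so (chi_2 * chi_5) takes values
  {0} -> 1, {1} -> exp(I*pi/3), {2} -> exp(2*I*pi/3), {3} -> -1, {4} -> exp(-2*I*pi/3), {5} -> exp(-I*pi/3).
Now take the inner product of this character with each irreducible chi from the table, <chi_2*chi_5, chi> = (1/6) sum_C |C| (chi_2*chi_5)(C) conj(chi(C)):
  <chi_2*chi_5, chi_0> = (1/6)[1*(1)*conj(1) + 1*(exp(I*pi/3))*conj(1) + 1*(exp(2*I*pi/3))*conj(1) + 1*(-1)*conj(1) + 1*(exp(-2*I*pi/3))*conj(1) + 1*(exp(-I*pi/3))*conj(1)]
      = (1/6)[(1) + (exp(I*pi/3)) + (exp(2*I*pi/3)) + (-1) + (exp(-2*I*pi/3)) + (exp(-I*pi/3))] = 0/6 = 0
  <chi_2*chi_5, chi_1> = (1/6)[1*(1)*conj(1) + 1*(exp(I*pi/3))*conj(exp(I*pi/3)) + 1*(exp(2*I*pi/3))*conj(exp(2*I*pi/3)) + 1*(-1)*conj(-1) + 1*(exp(-2*I*pi/3))*conj(exp(-2*I*pi/3)) + 1*(exp(-I*pi/3))*conj(exp(-I*pi/3))]
      = (1/6)[(1) + (1) + (1) + (1) + (1) + (1)] = 6/6 = 1
  <chi_2*chi_5, chi_2> = (1/6)[1*(1)*conj(1) + 1*(exp(I*pi/3))*conj(exp(2*I*pi/3)) + 1*(exp(2*I*pi/3))*conj(exp(-2*I*pi/3)) + 1*(-1)*conj(1) + 1*(exp(-2*I*pi/3))*conj(exp(2*I*pi/3)) + 1*(exp(-I*pi/3))*conj(exp(-2*I*pi/3))]
      = (1/6)[(1) + (exp(-I*pi/3)) + (exp(-2*I*pi/3)) + (-1) + (exp(2*I*pi/3)) + (exp(I*pi/3))] = 0/6 = 0
  <chi_2*chi_5, chi_3> = (1/6)[1*(1)*conj(1) + 1*(exp(I*pi/3))*conj(-1) + 1*(exp(2*I*pi/3))*conj(1) + 1*(-1)*conj(-1) + 1*(exp(-2*I*pi/3))*conj(1) + 1*(exp(-I*pi/3))*conj(-1)]
      = (1/6)[(1) + (-exp(I*pi/3)) + (exp(2*I*pi/3)) + (1) + (exp(-2*I*pi/3)) + (-exp(-I*pi/3))] = 0/6 = 0
  <chi_2*chi_5, chi_4> = (1/6)[1*(1)*conj(1) + 1*(exp(I*pi/3))*conj(exp(-2*I*pi/3)) + 1*(exp(2*I*pi/3))*conj(exp(2*I*pi/3)) + 1*(-1)*conj(1) + 1*(exp(-2*I*pi/3))*conj(exp(-2*I*pi/3)) + 1*(exp(-I*pi/3))*conj(exp(2*I*pi/3))]
      = (1/6)[(1) + (-1) + (1) + (-1) + (1) + (-1)] = 0/6 = 0
  <chi_2*chi_5, chi_5> = (1/6)[1*(1)*conj(1) + 1*(exp(I*pi/3))*conj(exp(-I*pi/3)) + 1*(exp(2*I*pi/3))*conj(exp(-2*I*pi/3)) + 1*(-1)*conj(-1) + 1*(exp(-2*I*pi/3))*conj(exp(2*I*pi/3)) + 1*(exp(-I*pi/3))*conj(exp(I*pi/3))]
      = (1/6)[(1) + (exp(2*I*pi/3)) + (exp(-2*I*pi/3)) + (1) + (exp(2*I*pi/3)) + (exp(-2*I*pi/3))] = 0/6 = 0
(Exp terms are combined using exp(i*s)*conj(exp(i*t)) = exp(i*(s-t)), and sums of them are collapsed using the identity that for every m > 1 the m distinct m-th roots of unity sum to 0, e.g. 1 + exp(2*I*pi/3) + exp(-2*I*pi/3) = 0.)
Hence the multiplicities are chi_1: 1. Dimension check: dim(chi_2)*dim(chi_5) = 1*1 = 1 and sum (mult * dim) = 1*1 = 1.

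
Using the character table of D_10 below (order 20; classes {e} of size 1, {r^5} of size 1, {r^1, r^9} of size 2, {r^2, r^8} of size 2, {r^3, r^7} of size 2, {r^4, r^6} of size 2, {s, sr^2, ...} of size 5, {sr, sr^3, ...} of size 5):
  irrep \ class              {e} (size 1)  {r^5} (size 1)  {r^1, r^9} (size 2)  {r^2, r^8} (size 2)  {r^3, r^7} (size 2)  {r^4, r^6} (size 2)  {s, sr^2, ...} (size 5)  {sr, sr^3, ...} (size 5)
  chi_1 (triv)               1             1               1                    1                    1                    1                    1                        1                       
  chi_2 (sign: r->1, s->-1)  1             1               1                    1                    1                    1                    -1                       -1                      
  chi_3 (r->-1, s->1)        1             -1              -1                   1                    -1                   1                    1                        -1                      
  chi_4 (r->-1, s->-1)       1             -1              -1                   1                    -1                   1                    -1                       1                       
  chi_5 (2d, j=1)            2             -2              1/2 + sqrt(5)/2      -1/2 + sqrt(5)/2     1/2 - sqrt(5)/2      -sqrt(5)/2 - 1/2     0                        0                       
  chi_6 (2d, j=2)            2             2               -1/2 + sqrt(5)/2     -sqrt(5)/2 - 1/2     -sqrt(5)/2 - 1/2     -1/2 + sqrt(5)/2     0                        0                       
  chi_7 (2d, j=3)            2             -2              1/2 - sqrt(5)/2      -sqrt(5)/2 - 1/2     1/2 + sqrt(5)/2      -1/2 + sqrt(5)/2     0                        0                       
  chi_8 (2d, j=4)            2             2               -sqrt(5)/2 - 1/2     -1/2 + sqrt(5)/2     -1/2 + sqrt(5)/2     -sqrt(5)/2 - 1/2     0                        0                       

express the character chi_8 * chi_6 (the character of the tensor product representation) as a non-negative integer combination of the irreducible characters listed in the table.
chi_8 tensor chi_6 = chi_6 + chi_8 (all other irreducibles have multiplicity 0).

Details: The character of a tensor product is the pointwise product (chi_8 * chi_6)(C) = chi_8(C) * chi_6(C):
  {e}: (2)*(2), {r^5}: (2)*(2), {r^1, r^9}: (-sqrt(5)/2 - 1/2)*(-1/2 + sqrt(5)/2), {r^2, r^8}: (-1/2 + sqrt(5)/2)*(-sqrt(5)/2 - 1/2), {r^3, r^7}: (-1/2 + sqrt(5)/2)*(-sqrt(5)/2 - 1/2), {r^4, r^6}: (-sqrt(5)/2 - 1/2)*(-1/2 + sqrt(5)/2), {s, sr^2, ...}: (0)*(0), {sr, sr^3, ...}: (0)*(0)
so (chi_8 * chi_6) takes values
  {e} -> 4, {r^5} -> 4, {r^1, r^9} -> -1, {r^2, r^8} -> -1, {r^3, r^7} -> -1, {r^4, r^6} -> -1, {s, sr^2, ...} -> 0, {sr, sr^3, ...} -> 0.
Now take the inner product of this character with each irreducible chi from the table, <chi_8*chi_6, chi> = (1/20) sum_C |C| (chi_8*chi_6)(C) conj(chi(C)):
  <chi_8*chi_6, chi_1> = (1/20)[1*(4)*conj(1) + 1*(4)*conj(1) + 2*(-1)*conj(1) + 2*(-1)*conj(1) + 2*(-1)*conj(1) + 2*(-1)*conj(1) + 5*(0)*conj(1) + 5*(0)*conj(1)]
      = (1/20)[(4) + (4) + (-2) + (-2) + (-2) + (-2) + (0) + (0)] = 0/20 = 0
  <chi_8*chi_6, chi_2> = (1/20)[1*(4)*conj(1) + 1*(4)*conj(1) + 2*(-1)*conj(1) + 2*(-1)*conj(1) + 2*(-1)*conj(1) + 2*(-1)*conj(1) + 5*(0)*conj(-1) + 5*(0)*conj(-1)]
      = (1/20)[(4) + (4) + (-2) + (-2) + (-2) + (-2) + (0) + (0)] = 0/20 = 0
  <chi_8*chi_6, chi_3> = (1/20)[1*(4)*conj(1) + 1*(4)*conj(-1) + 2*(-1)*conj(-1) + 2*(-1)*conj(1) + 2*(-1)*conj(-1) + 2*(-1)*conj(1) + 5*(0)*conj(1) + 5*(0)*conj(-1)]
      = (1/20)[(4) + (-4) + (2) + (-2) + (2) + (-2) + (0) + (0)] = 0/20 = 0
  <chi_8*chi_6, chi_4> = (1/20)[1*(4)*conj(1) + 1*(4)*conj(-1) + 2*(-1)*conj(-1) + 2*(-1)*conj(1) + 2*(-1)*conj(-1) + 2*(-1)*conj(1) + 5*(0)*conj(-1) + 5*(0)*conj(1)]
      = (1/20)[(4) + (-4) + (2) + (-2) + (2) + (-2) + (0) + (0)] = 0/20 = 0
  <chi_8*chi_6, chi_5> = (1/20)[1*(4)*conj(2) + 1*(4)*conj(-2) + 2*(-1)*conj(1/2 + sqrt(5)/2) + 2*(-1)*conj(-1/2 + sqrt(5)/2) + 2*(-1)*conj(1/2 - sqrt(5)/2) + 2*(-1)*conj(-sqrt(5)/2 - 1/2) + 5*(0)*conj(0) + 5*(0)*conj(0)]
      = (1/20)[(8) + (-8) + (-sqrt(5) - 1) + (1 - sqrt(5)) + (-1 + sqrt(5)) + (1 + sqrt(5)) + (0) + (0)] = 0/20 = 0
  <chi_8*chi_6, chi_6> = (1/20)[1*(4)*conj(2) + 1*(4)*conj(2) + 2*(-1)*conj(-1/2 + sqrt(5)/2) + 2*(-1)*conj(-sqrt(5)/2 - 1/2) + 2*(-1)*conj(-sqrt(5)/2 - 1/2) + 2*(-1)*conj(-1/2 + sqrt(5)/2) + 5*(0)*conj(0) + 5*(0)*conj(0)]
      = (1/20)[(8) + (8) + (1 - sqrt(5)) + (1 + sqrt(5)) + (1 + sqrt(5)) + (1 - sqrt(5)) + (0) + (0)] = 20/20 = 1
  <chi_8*chi_6, chi_7> = (1/20)[1*(4)*conj(2) + 1*(4)*conj(-2) + 2*(-1)*conj(1/2 - sqrt(5)/2) + 2*(-1)*conj(-sqrt(5)/2 - 1/2) + 2*(-1)*conj(1/2 + sqrt(5)/2) + 2*(-1)*conj(-1/2 + sqrt(5)/2) + 5*(0)*conj(0) + 5*(0)*conj(0)]
      = (1/20)[(8) + (-8) + (-1 + sqrt(5)) + (1 + sqrt(5)) + (-sqrt(5) - 1) + (1 - sqrt(5)) + (0) + (0)] = 0/20 = 0
  <chi_8*chi_6, chi_8> = (1/20)[1*(4)*conj(2) + 1*(4)*conj(2) + 2*(-1)*conj(-sqrt(5)/2 - 1/2) + 2*(-1)*conj(-1/2 + sqrt(5)/2) + 2*(-1)*conj(-1/2 + sqrt(5)/2) + 2*(-1)*conj(-sqrt(5)/2 - 1/2) + 5*(0)*conj(0) + 5*(0)*conj(0)]
      = (1/20)[(8) + (8) + (1 + sqrt(5)) + (1 - sqrt(5)) + (1 - sqrt(5)) + (1 + sqrt(5)) + (0) + (0)] = 20/20 = 1
Hence the multiplicities are chi_6: 1, chi_8: 1. Dimension check: dim(chi_8)*dim(chi_6) = 2*2 = 4 and sum (mult * dim) = 1*2 + 1*2 = 4.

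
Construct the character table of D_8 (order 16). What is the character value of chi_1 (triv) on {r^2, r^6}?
Conjugacy classes: {e} of size 1, {r^4} of size 1, {r^1, r^7} of size 2, {r^2, r^6} of size 2, {r^3, r^5} of size 2, {s, sr^2, ...} of size 4, {sr, sr^3, ...} of size 4.
Character table:
  irrep \ class              {e} (size 1)  {r^4} (size 1)  {r^1, r^7} (size 2)  {r^2, r^6} (size 2)  {r^3, r^5} (size 2)  {s, sr^2, ...} (size 4)  {sr, sr^3, ...} (size 4)
  chi_1 (triv)               1             1               1                    1                    1                    1                        1                       
  chi_2 (sign: r->1, s->-1)  1             1               1                    1                    1                    -1                       -1                      
  chi_3 (r->-1, s->1)        1             1               -1                   1                    -1                   1                        -1                      
  chi_4 (r->-1, s->-1)       1             1               -1                   1                    -1                   -1                       1                       
  chi_5 (2d, j=1)            2             -2              sqrt(2)              0                    -sqrt(2)             0                        0                       
  chi_6 (2d, j=2)            2             2               0                    -2                   0                    0                        0                       
  chi_7 (2d, j=3)            2             -2              -sqrt(2)             0                    sqrt(2)              0                        0                       

Spot check: chi_1 (triv) on {r^2, r^6} = 1.

D_8 has order 2*8 = 16 with 7 conjugacy classes, hence 7 irreducibles. Sum of squared dims 1 + 1 + 1 + 1 + 4 + 4 + 4 = 16 = |G|. Linear characters come from the abelianisation; the 2-dimensional irreps have character r^k -> 2*cos(2*pi*j*k/8), reflections -> 0.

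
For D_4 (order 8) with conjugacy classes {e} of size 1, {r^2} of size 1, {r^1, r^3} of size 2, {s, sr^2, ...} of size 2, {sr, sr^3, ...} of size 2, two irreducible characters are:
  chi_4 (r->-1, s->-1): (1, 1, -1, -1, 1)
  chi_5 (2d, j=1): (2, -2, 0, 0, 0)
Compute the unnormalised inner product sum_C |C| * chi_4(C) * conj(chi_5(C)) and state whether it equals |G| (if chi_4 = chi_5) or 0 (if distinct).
Sum = 0; so <chi_4, chi_5> = 0 (distinct irreducibles are orthogonal).

Derivation: Compute term by term over conjugacy classes (|C| * chi_4(C) * conj(chi_5(C))):
  1*(1)*conj(2) + 1*(1)*conj(-2) + 2*(-1)*conj(0) + 2*(-1)*conj(0) + 2*(1)*conj(0)
  = (2) + (-2) + (0) + (0) + (0)
  = 0.
Dividing by |G| = 8 gives 0/8 = 0, matching the row-orthogonality relation <chi_4, chi_5> = [chi_4 = chi_5].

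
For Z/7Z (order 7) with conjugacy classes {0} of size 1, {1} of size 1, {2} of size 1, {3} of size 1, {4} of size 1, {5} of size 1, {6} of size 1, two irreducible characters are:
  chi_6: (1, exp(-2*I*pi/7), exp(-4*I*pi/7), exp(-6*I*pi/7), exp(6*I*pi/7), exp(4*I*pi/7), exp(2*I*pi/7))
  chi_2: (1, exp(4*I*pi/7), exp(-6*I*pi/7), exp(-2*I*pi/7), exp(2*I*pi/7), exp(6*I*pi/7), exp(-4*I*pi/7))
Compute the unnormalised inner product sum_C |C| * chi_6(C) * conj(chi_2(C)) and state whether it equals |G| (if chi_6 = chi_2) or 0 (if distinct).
Sum = 0; so <chi_6, chi_2> = 0 (distinct irreducibles are orthogonal).

Explanation: Compute term by term over conjugacy classes (|C| * chi_6(C) * conj(chi_2(C))):
  1*(1)*conj(1) + 1*(exp(-2*I*pi/7))*conj(exp(4*I*pi/7)) + 1*(exp(-4*I*pi/7))*conj(exp(-6*I*pi/7)) + 1*(exp(-6*I*pi/7))*conj(exp(-2*I*pi/7)) + 1*(exp(6*I*pi/7))*conj(exp(2*I*pi/7)) + 1*(exp(4*I*pi/7))*conj(exp(6*I*pi/7)) + 1*(exp(2*I*pi/7))*conj(exp(-4*I*pi/7))
  = (1) + (exp(-6*I*pi/7)) + (exp(2*I*pi/7)) + (exp(-4*I*pi/7)) + (exp(4*I*pi/7)) + (exp(-2*I*pi/7)) + (exp(6*I*pi/7))
  = 0.
(Exp terms are combined using exp(i*s)*conj(exp(i*t)) = exp(i*(s-t)), and sums of them are collapsed using the identity that for every m > 1 the m distinct m-th roots of unity sum to 0, e.g. 1 + exp(2*I*pi/3) + exp(-2*I*pi/3) = 0.)
Dividing by |G| = 7 gives 0/7 = 0, matching the row-orthogonality relation <chi_6, chi_2> = [chi_6 = chi_2].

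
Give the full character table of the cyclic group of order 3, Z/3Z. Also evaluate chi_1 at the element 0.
Character table of Z/3Z (irreps indexed chi_0,...,chi_2 with chi_k(m) = zeta_3^(k*m), zeta_3 = exp(2*pi*i/3)):
  irrep \ class  {0} (size 1)  {1} (size 1)    {2} (size 1)  
  chi_0          1             1               1             
  chi_1          1             exp(2*I*pi/3)   exp(-2*I*pi/3)
  chi_2          1             exp(-2*I*pi/3)  exp(2*I*pi/3) 

Spot check: chi_1(0) = zeta_3^(1*0) = zeta_3^0 = 1.

Z/3Z is abelian, so all 3 irreducible complex representations are 1-dimensional. They are given by chi_k(m) = zeta_3^(k*m) for k = 0,...,2. Row orthogonality: sum_m chi_k(m) conj(chi_l(m)) = 3 * [k = l].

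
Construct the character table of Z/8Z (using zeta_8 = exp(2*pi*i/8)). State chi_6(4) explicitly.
Character table of Z/8Z (irreps indexed chi_0,...,chi_7 with chi_k(m) = zeta_8^(k*m), zeta_8 = exp(2*pi*i/8)):
  irrep \ class  {0} (size 1)  {1} (size 1)    {2} (size 1)  {3} (size 1)    {4} (size 1)  {5} (size 1)    {6} (size 1)  {7} (size 1)  
  chi_0          1             1               1             1               1             1               1             1             
  chi_1          1             exp(I*pi/4)     I             exp(3*I*pi/4)   -1            exp(-3*I*pi/4)  -I            exp(-I*pi/4)  
  chi_2          1             I               -1            -I              1             I               -1            -I            
  chi_3          1             exp(3*I*pi/4)   -I            exp(I*pi/4)     -1            exp(-I*pi/4)    I             exp(-3*I*pi/4)
  chi_4          1             -1              1             -1              1             -1              1             -1            
  chi_5          1             exp(-3*I*pi/4)  I             exp(-I*pi/4)    -1            exp(I*pi/4)     -I            exp(3*I*pi/4) 
  chi_6          1             -I              -1            I               1             -I              -1            I             
  chi_7          1             exp(-I*pi/4)    -I            exp(-3*I*pi/4)  -1            exp(3*I*pi/4)   I             exp(I*pi/4)   

Spot check: chi_6(4) = zeta_8^(6*4) = zeta_8^24 = 1.

Details: Z/8Z is abelian, so all 8 irreducible complex representations are 1-dimensional. They are given by chi_k(m) = zeta_8^(k*m) for k = 0,...,7. Row orthogonality: sum_m chi_k(m) conj(chi_l(m)) = 8 * [k = l].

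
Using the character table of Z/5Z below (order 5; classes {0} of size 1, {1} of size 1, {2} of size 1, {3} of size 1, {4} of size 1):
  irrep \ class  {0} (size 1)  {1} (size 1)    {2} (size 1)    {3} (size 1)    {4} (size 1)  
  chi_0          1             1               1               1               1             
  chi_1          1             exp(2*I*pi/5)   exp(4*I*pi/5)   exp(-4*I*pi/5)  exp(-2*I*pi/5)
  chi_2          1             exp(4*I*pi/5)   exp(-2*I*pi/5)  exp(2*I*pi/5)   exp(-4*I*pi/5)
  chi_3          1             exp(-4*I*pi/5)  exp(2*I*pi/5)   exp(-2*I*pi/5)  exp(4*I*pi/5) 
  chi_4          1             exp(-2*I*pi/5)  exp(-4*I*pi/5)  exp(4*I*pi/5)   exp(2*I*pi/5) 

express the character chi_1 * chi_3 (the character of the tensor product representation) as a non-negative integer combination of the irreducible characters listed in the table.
chi_1 tensor chi_3 = chi_4 (all other irreducibles have multiplicity 0).

Proof sketch: The character of a tensor product is the pointwise product (chi_1 * chi_3)(C) = chi_1(C) * chi_3(C):
  {0}: (1)*(1), {1}: (exp(2*I*pi/5))*(exp(-4*I*pi/5)), {2}: (exp(4*I*pi/5))*(exp(2*I*pi/5)), {3}: (exp(-4*I*pi/5))*(exp(-2*I*pi/5)), {4}: (exp(-2*I*pi/5))*(exp(4*I*pi/5))
so (chi_1 * chi_3) takes values
  {0} -> 1, {1} -> exp(-2*I*pi/5), {2} -> exp(-4*I*pi/5), {3} -> exp(4*I*pi/5), {4} -> exp(2*I*pi/5).
Now take the inner product of this character with each irreducible chi from the table, <chi_1*chi_3, chi> = (1/5) sum_C |C| (chi_1*chi_3)(C) conj(chi(C)):
  <chi_1*chi_3, chi_0> = (1/5)[1*(1)*conj(1) + 1*(exp(-2*I*pi/5))*conj(1) + 1*(exp(-4*I*pi/5))*conj(1) + 1*(exp(4*I*pi/5))*conj(1) + 1*(exp(2*I*pi/5))*conj(1)]
      = (1/5)[(1) + (exp(-2*I*pi/5)) + (exp(-4*I*pi/5)) + (exp(4*I*pi/5)) + (exp(2*I*pi/5))] = 0/5 = 0
  <chi_1*chi_3, chi_1> = (1/5)[1*(1)*conj(1) + 1*(exp(-2*I*pi/5))*conj(exp(2*I*pi/5)) + 1*(exp(-4*I*pi/5))*conj(exp(4*I*pi/5)) + 1*(exp(4*I*pi/5))*conj(exp(-4*I*pi/5)) + 1*(exp(2*I*pi/5))*conj(exp(-2*I*pi/5))]
      = (1/5)[(1) + (exp(-4*I*pi/5)) + (exp(2*I*pi/5)) + (exp(-2*I*pi/5)) + (exp(4*I*pi/5))] = 0/5 = 0
  <chi_1*chi_3, chi_2> = (1/5)[1*(1)*conj(1) + 1*(exp(-2*I*pi/5))*conj(exp(4*I*pi/5)) + 1*(exp(-4*I*pi/5))*conj(exp(-2*I*pi/5)) + 1*(exp(4*I*pi/5))*conj(exp(2*I*pi/5)) + 1*(exp(2*I*pi/5))*conj(exp(-4*I*pi/5))]
      = (1/5)[(1) + (exp(4*I*pi/5)) + (exp(-2*I*pi/5)) + (exp(2*I*pi/5)) + (exp(-4*I*pi/5))] = 0/5 = 0
  <chi_1*chi_3, chi_3> = (1/5)[1*(1)*conj(1) + 1*(exp(-2*I*pi/5))*conj(exp(-4*I*pi/5)) + 1*(exp(-4*I*pi/5))*conj(exp(2*I*pi/5)) + 1*(exp(4*I*pi/5))*conj(exp(-2*I*pi/5)) + 1*(exp(2*I*pi/5))*conj(exp(4*I*pi/5))]
      = (1/5)[(1) + (exp(2*I*pi/5)) + (exp(4*I*pi/5)) + (exp(-4*I*pi/5)) + (exp(-2*I*pi/5))] = 0/5 = 0
  <chi_1*chi_3, chi_4> = (1/5)[1*(1)*conj(1) + 1*(exp(-2*I*pi/5))*conj(exp(-2*I*pi/5)) + 1*(exp(-4*I*pi/5))*conj(exp(-4*I*pi/5)) + 1*(exp(4*I*pi/5))*conj(exp(4*I*pi/5)) + 1*(exp(2*I*pi/5))*conj(exp(2*I*pi/5))]
      = (1/5)[(1) + (1) + (1) + (1) + (1)] = 5/5 = 1
(Exp terms are combined using exp(i*s)*conj(exp(i*t)) = exp(i*(s-t)), and sums of them are collapsed using the identity that for every m > 1 the m distinct m-th roots of unity sum to 0, e.g. 1 + exp(2*I*pi/3) + exp(-2*I*pi/3) = 0.)
Hence the multiplicities are chi_4: 1. Dimension check: dim(chi_1)*dim(chi_3) = 1*1 = 1 and sum (mult * dim) = 1*1 = 1.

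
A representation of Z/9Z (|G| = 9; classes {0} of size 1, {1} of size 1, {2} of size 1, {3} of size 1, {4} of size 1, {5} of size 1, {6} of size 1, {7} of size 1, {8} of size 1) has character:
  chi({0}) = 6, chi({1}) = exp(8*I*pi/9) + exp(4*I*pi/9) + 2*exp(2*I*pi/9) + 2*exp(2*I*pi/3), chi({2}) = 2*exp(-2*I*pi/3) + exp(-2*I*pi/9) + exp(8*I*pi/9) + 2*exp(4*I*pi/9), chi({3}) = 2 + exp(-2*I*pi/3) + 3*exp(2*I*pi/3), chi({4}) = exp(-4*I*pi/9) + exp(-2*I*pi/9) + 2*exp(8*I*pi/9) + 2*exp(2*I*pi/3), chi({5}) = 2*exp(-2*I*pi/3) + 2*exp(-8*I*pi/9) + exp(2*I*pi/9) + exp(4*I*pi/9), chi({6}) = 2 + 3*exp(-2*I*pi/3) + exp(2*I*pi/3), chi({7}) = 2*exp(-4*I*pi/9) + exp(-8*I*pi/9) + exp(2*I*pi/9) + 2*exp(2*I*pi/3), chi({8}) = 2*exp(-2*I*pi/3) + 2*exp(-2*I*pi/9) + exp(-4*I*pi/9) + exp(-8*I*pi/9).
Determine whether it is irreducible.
Not irreducible (reducible): <chi, chi> = 10 > 1.

Reasoning: <chi, chi> = (1/|G|) sum_C |C| * |chi(C)|^2 = (1/9)[1*|6|^2 + 1*|exp(8*I*pi/9) + exp(4*I*pi/9) + 2*exp(2*I*pi/9) + 2*exp(2*I*pi/3)|^2 + 1*|2*exp(-2*I*pi/3) + exp(-2*I*pi/9) + exp(8*I*pi/9) + 2*exp(4*I*pi/9)|^2 + 1*|2 + exp(-2*I*pi/3) + 3*exp(2*I*pi/3)|^2 + 1*|exp(-4*I*pi/9) + exp(-2*I*pi/9) + 2*exp(8*I*pi/9) + 2*exp(2*I*pi/3)|^2 + 1*|2*exp(-2*I*pi/3) + 2*exp(-8*I*pi/9) + exp(2*I*pi/9) + exp(4*I*pi/9)|^2 + 1*|2 + 3*exp(-2*I*pi/3) + exp(2*I*pi/3)|^2 + 1*|2*exp(-4*I*pi/9) + exp(-8*I*pi/9) + exp(2*I*pi/9) + 2*exp(2*I*pi/3)|^2 + 1*|2*exp(-2*I*pi/3) + 2*exp(-2*I*pi/9) + exp(-4*I*pi/9) + exp(-8*I*pi/9)|^2]
  = (1/9)[(36) + (10 + 5*exp(-4*I*pi/9) + 6*exp(-2*I*pi/9) + 2*exp(-2*I*pi/3) + 2*exp(2*I*pi/3) + 6*exp(2*I*pi/9) + 5*exp(4*I*pi/9)) + (10 + 6*exp(-4*I*pi/9) + 2*exp(-2*I*pi/3) + 5*exp(-8*I*pi/9) + 5*exp(8*I*pi/9) + 2*exp(2*I*pi/3) + 6*exp(4*I*pi/9)) + (3) + (10 + 5*exp(-2*I*pi/9) + 6*exp(-8*I*pi/9) + 2*exp(-2*I*pi/3) + 2*exp(2*I*pi/3) + 6*exp(8*I*pi/9) + 5*exp(2*I*pi/9)) + (10 + 5*exp(-2*I*pi/9) + 6*exp(-8*I*pi/9) + 2*exp(-2*I*pi/3) + 2*exp(2*I*pi/3) + 6*exp(8*I*pi/9) + 5*exp(2*I*pi/9)) + (3) + (10 + 6*exp(-4*I*pi/9) + 2*exp(-2*I*pi/3) + 5*exp(-8*I*pi/9) + 5*exp(8*I*pi/9) + 2*exp(2*I*pi/3) + 6*exp(4*I*pi/9)) + (10 + 5*exp(-4*I*pi/9) + 6*exp(-2*I*pi/9) + 2*exp(-2*I*pi/3) + 2*exp(2*I*pi/3) + 6*exp(2*I*pi/9) + 5*exp(4*I*pi/9))] = 90/9 = 10.
(Exp terms are combined using exp(i*s)*conj(exp(i*t)) = exp(i*(s-t)), and sums of them are collapsed using the identity that for every m > 1 the m distinct m-th roots of unity sum to 0, e.g. 1 + exp(2*I*pi/3) + exp(-2*I*pi/3) = 0.)
A character is irreducible iff <chi, chi> = 1, so this representation is reducible.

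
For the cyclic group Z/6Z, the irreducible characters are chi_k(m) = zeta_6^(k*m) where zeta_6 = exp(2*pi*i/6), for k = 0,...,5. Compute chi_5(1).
chi_5(1) = zeta_6^5 = exp(-I*pi/3)

Working: chi_5(1) = zeta_6^(5*1) = zeta_6^5. Since zeta_6^6 = 1, this equals zeta_6^5 = exp(2*pi*i*5/6) = exp(-I*pi/3).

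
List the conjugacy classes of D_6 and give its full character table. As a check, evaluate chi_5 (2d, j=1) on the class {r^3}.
Conjugacy classes: {e} of size 1, {r^3} of size 1, {r^1, r^5} of size 2, {r^2, r^4} of size 2, {s, sr^2, ...} of size 3, {sr, sr^3, ...} of size 3.
Character table:
  irrep \ class              {e} (size 1)  {r^3} (size 1)  {r^1, r^5} (size 2)  {r^2, r^4} (size 2)  {s, sr^2, ...} (size 3)  {sr, sr^3, ...} (size 3)
  chi_1 (triv)               1             1               1                    1                    1                        1                       
  chi_2 (sign: r->1, s->-1)  1             1               1                    1                    -1                       -1                      
  chi_3 (r->-1, s->1)        1             -1              -1                   1                    1                        -1                      
  chi_4 (r->-1, s->-1)       1             -1              -1                   1                    -1                       1                       
  chi_5 (2d, j=1)            2             -2              1                    -1                   0                        0                       
  chi_6 (2d, j=2)            2             2               -1                   -1                   0                        0                       

Spot check: chi_5 (2d, j=1) on {r^3} = -2.

Why: D_6 has order 2*6 = 12 with 6 conjugacy classes, hence 6 irreducibles. Sum of squared dims 1 + 1 + 1 + 1 + 4 + 4 = 12 = |G|. Linear characters come from the abelianisation; the 2-dimensional irreps have character r^k -> 2*cos(2*pi*j*k/6), reflections -> 0.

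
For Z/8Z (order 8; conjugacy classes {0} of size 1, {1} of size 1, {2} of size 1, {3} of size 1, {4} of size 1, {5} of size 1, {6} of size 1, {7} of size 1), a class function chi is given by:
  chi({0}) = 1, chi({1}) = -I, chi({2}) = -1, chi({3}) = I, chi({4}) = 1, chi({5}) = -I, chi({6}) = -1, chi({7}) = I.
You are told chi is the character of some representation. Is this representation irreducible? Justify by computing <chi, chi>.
Irreducible: <chi, chi> = 1.

<chi, chi> = (1/|G|) sum_C |C| * |chi(C)|^2 = (1/8)[1*|1|^2 + 1*|-I|^2 + 1*|-1|^2 + 1*|I|^2 + 1*|1|^2 + 1*|-I|^2 + 1*|-1|^2 + 1*|I|^2]
  = (1/8)[(1) + (1) + (1) + (1) + (1) + (1) + (1) + (1)] = 8/8 = 1.
(Exp terms are combined using exp(i*s)*conj(exp(i*t)) = exp(i*(s-t)), and sums of them are collapsed using the identity that for every m > 1 the m distinct m-th roots of unity sum to 0, e.g. 1 + exp(2*I*pi/3) + exp(-2*I*pi/3) = 0.)
A character is irreducible iff <chi, chi> = 1, so this representation is irreducible.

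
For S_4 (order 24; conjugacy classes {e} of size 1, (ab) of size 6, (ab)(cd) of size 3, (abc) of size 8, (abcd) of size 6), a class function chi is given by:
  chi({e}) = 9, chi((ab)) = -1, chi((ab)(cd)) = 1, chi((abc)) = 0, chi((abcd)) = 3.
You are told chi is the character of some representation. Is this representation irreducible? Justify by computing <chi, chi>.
Not irreducible (reducible): <chi, chi> = 6 > 1.

Working: <chi, chi> = (1/|G|) sum_C |C| * |chi(C)|^2 = (1/24)[1*|9|^2 + 6*|-1|^2 + 3*|1|^2 + 8*|0|^2 + 6*|3|^2]
  = (1/24)[(81) + (6) + (3) + (0) + (54)] = 144/24 = 6.
A character is irreducible iff <chi, chi> = 1, so this representation is reducible.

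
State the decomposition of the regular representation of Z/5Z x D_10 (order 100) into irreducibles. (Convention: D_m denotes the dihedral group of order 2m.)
Each irreducible V_i of dimension d_i appears with multiplicity d_i, i.e. rho_reg = (direct sum over all irreducibles V_i) d_i V_i. The irreducible dimensions for Z/5Z x D_10 are 1, 1, 1, 1, 1, 1, 1, 1, 1, 1, 1, 1, 1, 1, 1, 1, 1, 1, 1, 1, 2, 2, 2, 2, 2, 2, 2, 2, 2, 2, 2, 2, 2, 2, 2, 2, 2, 2, 2, 2: 20 irreducibles of dimension 1, each with multiplicity 1; 20 irreducibles of dimension 2, each with multiplicity 2. Total dimension 20*1*1 + 20*2*2 = 100 = |G|.

Argument: General theorem: in the regular representation of a finite group G, each irreducible appears with multiplicity equal to its dimension. Check: dim(rho_reg) = sum d_i^2 = 1 + 1 + 1 + 1 + 1 + 1 + 1 + 1 + 1 + 1 + 1 + 1 + 1 + 1 + 1 + 1 + 1 + 1 + 1 + 1 + 4 + 4 + 4 + 4 + 4 + 4 + 4 + 4 + 4 + 4 + 4 + 4 + 4 + 4 + 4 + 4 + 4 + 4 + 4 + 4 = 100 = |G|.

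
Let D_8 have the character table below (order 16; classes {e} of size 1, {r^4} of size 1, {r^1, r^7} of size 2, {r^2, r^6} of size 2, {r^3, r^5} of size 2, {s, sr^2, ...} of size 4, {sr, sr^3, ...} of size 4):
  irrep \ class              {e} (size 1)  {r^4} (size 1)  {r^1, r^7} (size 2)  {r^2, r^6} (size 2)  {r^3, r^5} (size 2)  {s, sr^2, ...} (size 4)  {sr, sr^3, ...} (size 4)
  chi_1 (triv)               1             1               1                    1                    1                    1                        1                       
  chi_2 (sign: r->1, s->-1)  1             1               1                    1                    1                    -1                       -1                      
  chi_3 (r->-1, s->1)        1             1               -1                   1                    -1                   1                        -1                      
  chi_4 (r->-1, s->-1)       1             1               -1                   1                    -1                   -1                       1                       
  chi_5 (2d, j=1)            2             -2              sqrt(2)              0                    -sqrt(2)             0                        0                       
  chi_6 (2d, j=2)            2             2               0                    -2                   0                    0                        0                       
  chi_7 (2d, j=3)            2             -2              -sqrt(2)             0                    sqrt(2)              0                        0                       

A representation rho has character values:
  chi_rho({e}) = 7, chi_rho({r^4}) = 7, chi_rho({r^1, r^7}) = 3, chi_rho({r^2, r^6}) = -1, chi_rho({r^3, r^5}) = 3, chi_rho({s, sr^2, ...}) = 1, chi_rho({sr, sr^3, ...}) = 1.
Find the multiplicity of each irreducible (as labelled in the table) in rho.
Multiplicities: chi_1: 2, chi_2: 1, chi_3: 0, chi_4: 0, chi_5: 0, chi_6: 2, chi_7: 0.

Argument: Use <chi_rho, chi> = (1/|G|) sum_C |C| * chi_rho(C) * conj(chi(C)) with |G| = 16 for each irreducible chi in the table:
  <chi_rho, chi_1> = (1/16)[1*(7)*conj(1) + 1*(7)*conj(1) + 2*(3)*conj(1) + 2*(-1)*conj(1) + 2*(3)*conj(1) + 4*(1)*conj(1) + 4*(1)*conj(1)]
      = (1/16)[(7) + (7) + (6) + (-2) + (6) + (4) + (4)] = 32/16 = 2
  <chi_rho, chi_2> = (1/16)[1*(7)*conj(1) + 1*(7)*conj(1) + 2*(3)*conj(1) + 2*(-1)*conj(1) + 2*(3)*conj(1) + 4*(1)*conj(-1) + 4*(1)*conj(-1)]
      = (1/16)[(7) + (7) + (6) + (-2) + (6) + (-4) + (-4)] = 16/16 = 1
  <chi_rho, chi_3> = (1/16)[1*(7)*conj(1) + 1*(7)*conj(1) + 2*(3)*conj(-1) + 2*(-1)*conj(1) + 2*(3)*conj(-1) + 4*(1)*conj(1) + 4*(1)*conj(-1)]
      = (1/16)[(7) + (7) + (-6) + (-2) + (-6) + (4) + (-4)] = 0/16 = 0
  <chi_rho, chi_4> = (1/16)[1*(7)*conj(1) + 1*(7)*conj(1) + 2*(3)*conj(-1) + 2*(-1)*conj(1) + 2*(3)*conj(-1) + 4*(1)*conj(-1) + 4*(1)*conj(1)]
      = (1/16)[(7) + (7) + (-6) + (-2) + (-6) + (-4) + (4)] = 0/16 = 0
  <chi_rho, chi_5> = (1/16)[1*(7)*conj(2) + 1*(7)*conj(-2) + 2*(3)*conj(sqrt(2)) + 2*(-1)*conj(0) + 2*(3)*conj(-sqrt(2)) + 4*(1)*conj(0) + 4*(1)*conj(0)]
      = (1/16)[(14) + (-14) + (6*sqrt(2)) + (0) + (-6*sqrt(2)) + (0) + (0)] = 0/16 = 0
  <chi_rho, chi_6> = (1/16)[1*(7)*conj(2) + 1*(7)*conj(2) + 2*(3)*conj(0) + 2*(-1)*conj(-2) + 2*(3)*conj(0) + 4*(1)*conj(0) + 4*(1)*conj(0)]
      = (1/16)[(14) + (14) + (0) + (4) + (0) + (0) + (0)] = 32/16 = 2
  <chi_rho, chi_7> = (1/16)[1*(7)*conj(2) + 1*(7)*conj(-2) + 2*(3)*conj(-sqrt(2)) + 2*(-1)*conj(0) + 2*(3)*conj(sqrt(2)) + 4*(1)*conj(0) + 4*(1)*conj(0)]
      = (1/16)[(14) + (-14) + (-6*sqrt(2)) + (0) + (6*sqrt(2)) + (0) + (0)] = 0/16 = 0
Dimension check: dim(rho) = sum (mult * dim) = 2*1 + 1*1 + 0*1 + 0*1 + 0*2 + 2*2 + 0*2 = 7 = chi_rho(e) = 7.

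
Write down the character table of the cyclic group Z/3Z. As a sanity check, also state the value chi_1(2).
Character table of Z/3Z (irreps indexed chi_0,...,chi_2 with chi_k(m) = zeta_3^(k*m), zeta_3 = exp(2*pi*i/3)):
  irrep \ class  {0} (size 1)  {1} (size 1)    {2} (size 1)  
  chi_0          1             1               1             
  chi_1          1             exp(2*I*pi/3)   exp(-2*I*pi/3)
  chi_2          1             exp(-2*I*pi/3)  exp(2*I*pi/3) 

Spot check: chi_1(2) = zeta_3^(1*2) = zeta_3^2 = exp(-2*I*pi/3).

Details: Z/3Z is abelian, so all 3 irreducible complex representations are 1-dimensional. They are given by chi_k(m) = zeta_3^(k*m) for k = 0,...,2. Row orthogonality: sum_m chi_k(m) conj(chi_l(m)) = 3 * [k = l].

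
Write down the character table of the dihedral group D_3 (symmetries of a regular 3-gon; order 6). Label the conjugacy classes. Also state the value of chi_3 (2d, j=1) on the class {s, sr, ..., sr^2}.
Conjugacy classes: {e} of size 1, {r^1, r^2} of size 2, {s, sr, ..., sr^2} of size 3.
Character table:
  irrep \ class              {e} (size 1)  {r^1, r^2} (size 2)  {s, sr, ..., sr^2} (size 3)
  chi_1 (triv)               1             1                    1                          
  chi_2 (sign: r->1, s->-1)  1             1                    -1                         
  chi_3 (2d, j=1)            2             -1                   0                          

Spot check: chi_3 (2d, j=1) on {s, sr, ..., sr^2} = 0.

Working: D_3 has order 2*3 = 6 with 3 conjugacy classes, hence 3 irreducibles. Sum of squared dims 1 + 1 + 4 = 6 = |G|. Linear characters come from the abelianisation; the 2-dimensional irreps have character r^k -> 2*cos(2*pi*j*k/3), reflections -> 0.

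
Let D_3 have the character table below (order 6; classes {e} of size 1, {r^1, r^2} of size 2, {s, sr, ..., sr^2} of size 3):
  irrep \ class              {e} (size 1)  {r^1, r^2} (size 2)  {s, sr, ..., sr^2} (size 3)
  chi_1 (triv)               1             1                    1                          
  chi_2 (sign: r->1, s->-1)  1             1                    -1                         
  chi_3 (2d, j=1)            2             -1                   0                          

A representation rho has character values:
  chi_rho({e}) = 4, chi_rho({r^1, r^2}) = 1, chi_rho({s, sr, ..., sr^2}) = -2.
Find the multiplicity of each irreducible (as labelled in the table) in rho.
Multiplicities: chi_1: 0, chi_2: 2, chi_3: 1.

Why: Use <chi_rho, chi> = (1/|G|) sum_C |C| * chi_rho(C) * conj(chi(C)) with |G| = 6 for each irreducible chi in the table:
  <chi_rho, chi_1> = (1/6)[1*(4)*conj(1) + 2*(1)*conj(1) + 3*(-2)*conj(1)]
      = (1/6)[(4) + (2) + (-6)] = 0/6 = 0
  <chi_rho, chi_2> = (1/6)[1*(4)*conj(1) + 2*(1)*conj(1) + 3*(-2)*conj(-1)]
      = (1/6)[(4) + (2) + (6)] = 12/6 = 2
  <chi_rho, chi_3> = (1/6)[1*(4)*conj(2) + 2*(1)*conj(-1) + 3*(-2)*conj(0)]
      = (1/6)[(8) + (-2) + (0)] = 6/6 = 1
Dimension check: dim(rho) = sum (mult * dim) = 0*1 + 2*1 + 1*2 = 4 = chi_rho(e) = 4.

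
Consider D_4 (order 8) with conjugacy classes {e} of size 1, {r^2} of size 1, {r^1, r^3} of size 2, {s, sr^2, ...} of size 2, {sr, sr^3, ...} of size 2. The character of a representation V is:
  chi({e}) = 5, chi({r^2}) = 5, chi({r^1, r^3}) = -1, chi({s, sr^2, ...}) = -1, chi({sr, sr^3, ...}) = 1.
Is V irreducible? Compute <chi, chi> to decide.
Not irreducible (reducible): <chi, chi> = 7 > 1.

Reasoning: <chi, chi> = (1/|G|) sum_C |C| * |chi(C)|^2 = (1/8)[1*|5|^2 + 1*|5|^2 + 2*|-1|^2 + 2*|-1|^2 + 2*|1|^2]
  = (1/8)[(25) + (25) + (2) + (2) + (2)] = 56/8 = 7.
A character is irreducible iff <chi, chi> = 1, so this representation is reducible.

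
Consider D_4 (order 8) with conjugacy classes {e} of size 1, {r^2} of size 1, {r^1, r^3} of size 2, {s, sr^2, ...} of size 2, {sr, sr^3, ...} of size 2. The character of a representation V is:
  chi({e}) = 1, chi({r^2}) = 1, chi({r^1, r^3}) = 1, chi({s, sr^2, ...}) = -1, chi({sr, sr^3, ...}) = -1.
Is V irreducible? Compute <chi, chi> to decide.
Irreducible: <chi, chi> = 1.

Justification: <chi, chi> = (1/|G|) sum_C |C| * |chi(C)|^2 = (1/8)[1*|1|^2 + 1*|1|^2 + 2*|1|^2 + 2*|-1|^2 + 2*|-1|^2]
  = (1/8)[(1) + (1) + (2) + (2) + (2)] = 8/8 = 1.
A character is irreducible iff <chi, chi> = 1, so this representation is irreducible.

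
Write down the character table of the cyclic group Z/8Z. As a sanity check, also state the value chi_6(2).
Character table of Z/8Z (irreps indexed chi_0,...,chi_7 with chi_k(m) = zeta_8^(k*m), zeta_8 = exp(2*pi*i/8)):
  irrep \ class  {0} (size 1)  {1} (size 1)    {2} (size 1)  {3} (size 1)    {4} (size 1)  {5} (size 1)    {6} (size 1)  {7} (size 1)  
  chi_0          1             1               1             1               1             1               1             1             
  chi_1          1             exp(I*pi/4)     I             exp(3*I*pi/4)   -1            exp(-3*I*pi/4)  -I            exp(-I*pi/4)  
  chi_2          1             I               -1            -I              1             I               -1            -I            
  chi_3          1             exp(3*I*pi/4)   -I            exp(I*pi/4)     -1            exp(-I*pi/4)    I             exp(-3*I*pi/4)
  chi_4          1             -1              1             -1              1             -1              1             -1            
  chi_5          1             exp(-3*I*pi/4)  I             exp(-I*pi/4)    -1            exp(I*pi/4)     -I            exp(3*I*pi/4) 
  chi_6          1             -I              -1            I               1             -I              -1            I             
  chi_7          1             exp(-I*pi/4)    -I            exp(-3*I*pi/4)  -1            exp(3*I*pi/4)   I             exp(I*pi/4)   

Spot check: chi_6(2) = zeta_8^(6*2) = zeta_8^12 = -1.

Proof sketch: Z/8Z is abelian, so all 8 irreducible complex representations are 1-dimensional. They are given by chi_k(m) = zeta_8^(k*m) for k = 0,...,7. Row orthogonality: sum_m chi_k(m) conj(chi_l(m)) = 8 * [k = l].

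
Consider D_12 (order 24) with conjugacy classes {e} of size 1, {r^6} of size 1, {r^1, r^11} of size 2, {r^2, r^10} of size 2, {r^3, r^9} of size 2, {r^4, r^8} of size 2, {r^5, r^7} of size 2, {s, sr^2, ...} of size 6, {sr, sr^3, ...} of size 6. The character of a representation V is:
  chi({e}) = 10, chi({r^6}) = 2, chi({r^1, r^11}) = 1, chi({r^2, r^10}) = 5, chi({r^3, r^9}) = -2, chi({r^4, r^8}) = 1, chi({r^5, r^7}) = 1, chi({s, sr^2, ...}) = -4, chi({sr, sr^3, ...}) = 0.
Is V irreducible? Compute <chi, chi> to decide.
Not irreducible (reducible): <chi, chi> = 11 > 1.

Reasoning: <chi, chi> = (1/|G|) sum_C |C| * |chi(C)|^2 = (1/24)[1*|10|^2 + 1*|2|^2 + 2*|1|^2 + 2*|5|^2 + 2*|-2|^2 + 2*|1|^2 + 2*|1|^2 + 6*|-4|^2 + 6*|0|^2]
  = (1/24)[(100) + (4) + (2) + (50) + (8) + (2) + (2) + (96) + (0)] = 264/24 = 11.
A character is irreducible iff <chi, chi> = 1, so this representation is reducible.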